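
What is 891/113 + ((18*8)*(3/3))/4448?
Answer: 248715/31414 ≈ 7.9173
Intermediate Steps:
891/113 + ((18*8)*(3/3))/4448 = 891*(1/113) + (144*(3*(1/3)))*(1/4448) = 891/113 + (144*1)*(1/4448) = 891/113 + 144*(1/4448) = 891/113 + 9/278 = 248715/31414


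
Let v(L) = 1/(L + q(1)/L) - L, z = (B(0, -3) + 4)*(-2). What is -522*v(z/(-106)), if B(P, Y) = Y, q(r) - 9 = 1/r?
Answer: 13197204/1488823 ≈ 8.8642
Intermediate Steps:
q(r) = 9 + 1/r
z = -2 (z = (-3 + 4)*(-2) = 1*(-2) = -2)
v(L) = 1/(L + 10/L) - L (v(L) = 1/(L + (9 + 1/1)/L) - L = 1/(L + (9 + 1)/L) - L = 1/(L + 10/L) - L)
-522*v(z/(-106)) = -(-522)*(-2/(-106))*(9 + (-2/(-106))²)/(10 + (-2/(-106))²) = -(-522)*(-2*(-1/106))*(9 + (-2*(-1/106))²)/(10 + (-2*(-1/106))²) = -(-522)*(9 + (1/53)²)/(53*(10 + (1/53)²)) = -(-522)*(9 + 1/2809)/(53*(10 + 1/2809)) = -(-522)*25282/(53*28091/2809*2809) = -(-522)*2809*25282/(53*28091*2809) = -522*(-25282/1488823) = 13197204/1488823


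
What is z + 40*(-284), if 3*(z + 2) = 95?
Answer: -33991/3 ≈ -11330.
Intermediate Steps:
z = 89/3 (z = -2 + (⅓)*95 = -2 + 95/3 = 89/3 ≈ 29.667)
z + 40*(-284) = 89/3 + 40*(-284) = 89/3 - 11360 = -33991/3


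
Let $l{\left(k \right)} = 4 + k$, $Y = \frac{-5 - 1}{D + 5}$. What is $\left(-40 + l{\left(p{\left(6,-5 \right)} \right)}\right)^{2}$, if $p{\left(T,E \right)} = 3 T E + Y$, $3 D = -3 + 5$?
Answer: $\frac{4665600}{289} \approx 16144.0$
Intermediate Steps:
$D = \frac{2}{3}$ ($D = \frac{-3 + 5}{3} = \frac{1}{3} \cdot 2 = \frac{2}{3} \approx 0.66667$)
$Y = - \frac{18}{17}$ ($Y = \frac{-5 - 1}{\frac{2}{3} + 5} = - \frac{6}{\frac{17}{3}} = \left(-6\right) \frac{3}{17} = - \frac{18}{17} \approx -1.0588$)
$p{\left(T,E \right)} = - \frac{18}{17} + 3 E T$ ($p{\left(T,E \right)} = 3 T E - \frac{18}{17} = 3 E T - \frac{18}{17} = - \frac{18}{17} + 3 E T$)
$\left(-40 + l{\left(p{\left(6,-5 \right)} \right)}\right)^{2} = \left(-40 + \left(4 + \left(- \frac{18}{17} + 3 \left(-5\right) 6\right)\right)\right)^{2} = \left(-40 + \left(4 - \frac{1548}{17}\right)\right)^{2} = \left(-40 - \frac{1480}{17}\right)^{2} = \left(- \frac{2160}{17}\right)^{2} = \frac{4665600}{289}$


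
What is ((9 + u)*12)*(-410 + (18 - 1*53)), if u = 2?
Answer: -58740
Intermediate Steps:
((9 + u)*12)*(-410 + (18 - 1*53)) = ((9 + 2)*12)*(-410 + (18 - 1*53)) = (11*12)*(-410 + (18 - 53)) = 132*(-410 - 35) = 132*(-445) = -58740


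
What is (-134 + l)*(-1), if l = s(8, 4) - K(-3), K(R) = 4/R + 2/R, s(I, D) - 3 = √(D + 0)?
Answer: 127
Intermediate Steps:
s(I, D) = 3 + √D (s(I, D) = 3 + √(D + 0) = 3 + √D)
K(R) = 6/R
l = 7 (l = (3 + √4) - 6/(-3) = (3 + 2) - 6*(-1)/3 = 5 - 1*(-2) = 5 + 2 = 7)
(-134 + l)*(-1) = (-134 + 7)*(-1) = -127*(-1) = 127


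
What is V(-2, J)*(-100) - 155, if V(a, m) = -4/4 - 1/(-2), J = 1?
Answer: -105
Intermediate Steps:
V(a, m) = -½ (V(a, m) = -4*¼ - 1*(-½) = -1 + ½ = -½)
V(-2, J)*(-100) - 155 = -½*(-100) - 155 = 50 - 155 = -105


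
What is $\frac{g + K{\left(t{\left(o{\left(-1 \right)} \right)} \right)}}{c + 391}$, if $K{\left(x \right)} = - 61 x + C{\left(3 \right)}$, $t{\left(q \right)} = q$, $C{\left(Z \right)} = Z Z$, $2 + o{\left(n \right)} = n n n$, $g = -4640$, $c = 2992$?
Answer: $- \frac{4448}{3383} \approx -1.3148$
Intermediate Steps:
$o{\left(n \right)} = -2 + n^{3}$ ($o{\left(n \right)} = -2 + n n n = -2 + n^{2} n = -2 + n^{3}$)
$C{\left(Z \right)} = Z^{2}$
$K{\left(x \right)} = 9 - 61 x$ ($K{\left(x \right)} = - 61 x + 3^{2} = - 61 x + 9 = 9 - 61 x$)
$\frac{g + K{\left(t{\left(o{\left(-1 \right)} \right)} \right)}}{c + 391} = \frac{-4640 - \left(-9 + 61 \left(-2 + \left(-1\right)^{3}\right)\right)}{2992 + 391} = \frac{-4640 - \left(-9 + 61 \left(-2 - 1\right)\right)}{3383} = \left(-4640 + \left(9 - -183\right)\right) \frac{1}{3383} = \left(-4640 + \left(9 + 183\right)\right) \frac{1}{3383} = \left(-4640 + 192\right) \frac{1}{3383} = \left(-4448\right) \frac{1}{3383} = - \frac{4448}{3383}$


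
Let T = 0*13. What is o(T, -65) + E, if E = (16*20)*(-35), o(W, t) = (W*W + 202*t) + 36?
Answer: -24294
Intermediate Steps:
T = 0
o(W, t) = 36 + W² + 202*t (o(W, t) = (W² + 202*t) + 36 = 36 + W² + 202*t)
E = -11200 (E = 320*(-35) = -11200)
o(T, -65) + E = (36 + 0² + 202*(-65)) - 11200 = (36 + 0 - 13130) - 11200 = -13094 - 11200 = -24294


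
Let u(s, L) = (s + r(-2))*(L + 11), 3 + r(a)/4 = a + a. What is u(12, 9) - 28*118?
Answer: -3624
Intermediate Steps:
r(a) = -12 + 8*a (r(a) = -12 + 4*(a + a) = -12 + 4*(2*a) = -12 + 8*a)
u(s, L) = (-28 + s)*(11 + L) (u(s, L) = (s + (-12 + 8*(-2)))*(L + 11) = (s + (-12 - 16))*(11 + L) = (s - 28)*(11 + L) = (-28 + s)*(11 + L))
u(12, 9) - 28*118 = (-308 - 28*9 + 11*12 + 9*12) - 28*118 = (-308 - 252 + 132 + 108) - 3304 = -320 - 3304 = -3624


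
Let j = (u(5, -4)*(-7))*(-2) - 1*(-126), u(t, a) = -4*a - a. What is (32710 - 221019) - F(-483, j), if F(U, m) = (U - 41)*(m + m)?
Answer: 237179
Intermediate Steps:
u(t, a) = -5*a
j = 406 (j = (-5*(-4)*(-7))*(-2) - 1*(-126) = (20*(-7))*(-2) + 126 = -140*(-2) + 126 = 280 + 126 = 406)
F(U, m) = 2*m*(-41 + U) (F(U, m) = (-41 + U)*(2*m) = 2*m*(-41 + U))
(32710 - 221019) - F(-483, j) = (32710 - 221019) - 2*406*(-41 - 483) = -188309 - 2*406*(-524) = -188309 - 1*(-425488) = -188309 + 425488 = 237179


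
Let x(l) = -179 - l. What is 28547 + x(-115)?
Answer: 28483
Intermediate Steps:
28547 + x(-115) = 28547 + (-179 - 1*(-115)) = 28547 + (-179 + 115) = 28547 - 64 = 28483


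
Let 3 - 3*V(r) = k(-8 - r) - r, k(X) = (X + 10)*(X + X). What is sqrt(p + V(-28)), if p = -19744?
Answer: I*sqrt(181371)/3 ≈ 141.96*I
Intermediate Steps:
k(X) = 2*X*(10 + X) (k(X) = (10 + X)*(2*X) = 2*X*(10 + X))
V(r) = 1 + r/3 - 2*(-8 - r)*(2 - r)/3 (V(r) = 1 - (2*(-8 - r)*(10 + (-8 - r)) - r)/3 = 1 - (2*(-8 - r)*(2 - r) - r)/3 = 1 - (-r + 2*(-8 - r)*(2 - r))/3 = 1 + (r/3 - 2*(-8 - r)*(2 - r)/3) = 1 + r/3 - 2*(-8 - r)*(2 - r)/3)
sqrt(p + V(-28)) = sqrt(-19744 + (35/3 - 11/3*(-28) - 2/3*(-28)**2)) = sqrt(-19744 + (35/3 + 308/3 - 2/3*784)) = sqrt(-19744 + (35/3 + 308/3 - 1568/3)) = sqrt(-19744 - 1225/3) = sqrt(-60457/3) = I*sqrt(181371)/3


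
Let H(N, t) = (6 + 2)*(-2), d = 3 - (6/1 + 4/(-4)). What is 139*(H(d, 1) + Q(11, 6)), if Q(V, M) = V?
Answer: -695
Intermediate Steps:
d = -2 (d = 3 - (6*1 + 4*(-1/4)) = 3 - (6 - 1) = 3 - 1*5 = 3 - 5 = -2)
H(N, t) = -16 (H(N, t) = 8*(-2) = -16)
139*(H(d, 1) + Q(11, 6)) = 139*(-16 + 11) = 139*(-5) = -695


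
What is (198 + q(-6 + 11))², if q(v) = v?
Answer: 41209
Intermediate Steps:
(198 + q(-6 + 11))² = (198 + (-6 + 11))² = (198 + 5)² = 203² = 41209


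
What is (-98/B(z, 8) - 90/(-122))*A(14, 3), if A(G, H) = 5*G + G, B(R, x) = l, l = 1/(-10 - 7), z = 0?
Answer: 8540364/61 ≈ 1.4001e+5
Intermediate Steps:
l = -1/17 (l = 1/(-17) = -1/17 ≈ -0.058824)
B(R, x) = -1/17
A(G, H) = 6*G
(-98/B(z, 8) - 90/(-122))*A(14, 3) = (-98/(-1/17) - 90/(-122))*(6*14) = (-98*(-17) - 90*(-1/122))*84 = (1666 + 45/61)*84 = (101671/61)*84 = 8540364/61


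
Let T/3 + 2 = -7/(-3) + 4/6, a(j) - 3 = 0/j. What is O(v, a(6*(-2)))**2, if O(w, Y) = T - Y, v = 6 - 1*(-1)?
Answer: 0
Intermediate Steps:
a(j) = 3 (a(j) = 3 + 0/j = 3 + 0 = 3)
T = 3 (T = -6 + 3*(-7/(-3) + 4/6) = -6 + 3*(-7*(-1/3) + 4*(1/6)) = -6 + 3*(7/3 + 2/3) = -6 + 3*3 = -6 + 9 = 3)
v = 7 (v = 6 + 1 = 7)
O(w, Y) = 3 - Y
O(v, a(6*(-2)))**2 = (3 - 1*3)**2 = (3 - 3)**2 = 0**2 = 0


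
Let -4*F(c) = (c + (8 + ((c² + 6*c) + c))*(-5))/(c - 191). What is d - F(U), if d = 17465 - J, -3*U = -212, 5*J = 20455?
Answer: 14545718/1083 ≈ 13431.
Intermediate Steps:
J = 4091 (J = (⅕)*20455 = 4091)
U = 212/3 (U = -⅓*(-212) = 212/3 ≈ 70.667)
d = 13374 (d = 17465 - 1*4091 = 17465 - 4091 = 13374)
F(c) = -(-40 - 34*c - 5*c²)/(4*(-191 + c)) (F(c) = -(c + (8 + ((c² + 6*c) + c))*(-5))/(4*(c - 191)) = -(c + (8 + (c² + 7*c))*(-5))/(4*(-191 + c)) = -(c + (8 + c² + 7*c)*(-5))/(4*(-191 + c)) = -(c + (-40 - 35*c - 5*c²))/(4*(-191 + c)) = -(-40 - 34*c - 5*c²)/(4*(-191 + c)))
d - F(U) = 13374 - (40 + 5*(212/3)² + 34*(212/3))/(4*(-191 + 212/3)) = 13374 - (40 + 5*(44944/9) + 7208/3)/(4*(-361/3)) = 13374 - (-3)*(40 + 224720/9 + 7208/3)/(4*361) = 13374 - (-3)*246704/(4*361*9) = 13374 - 1*(-61676/1083) = 13374 + 61676/1083 = 14545718/1083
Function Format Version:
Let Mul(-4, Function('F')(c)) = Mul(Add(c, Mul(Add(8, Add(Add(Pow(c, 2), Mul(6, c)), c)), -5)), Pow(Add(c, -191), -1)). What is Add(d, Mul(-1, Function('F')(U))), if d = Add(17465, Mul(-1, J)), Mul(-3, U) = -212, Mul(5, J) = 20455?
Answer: Rational(14545718, 1083) ≈ 13431.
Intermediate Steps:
J = 4091 (J = Mul(Rational(1, 5), 20455) = 4091)
U = Rational(212, 3) (U = Mul(Rational(-1, 3), -212) = Rational(212, 3) ≈ 70.667)
d = 13374 (d = Add(17465, Mul(-1, 4091)) = Add(17465, -4091) = 13374)
Function('F')(c) = Mul(Rational(-1, 4), Pow(Add(-191, c), -1), Add(-40, Mul(-34, c), Mul(-5, Pow(c, 2)))) (Function('F')(c) = Mul(Rational(-1, 4), Mul(Add(c, Mul(Add(8, Add(Add(Pow(c, 2), Mul(6, c)), c)), -5)), Pow(Add(c, -191), -1))) = Mul(Rational(-1, 4), Mul(Add(c, Mul(Add(8, Add(Pow(c, 2), Mul(7, c))), -5)), Pow(Add(-191, c), -1))) = Mul(Rational(-1, 4), Mul(Add(c, Mul(Add(8, Pow(c, 2), Mul(7, c)), -5)), Pow(Add(-191, c), -1))) = Mul(Rational(-1, 4), Mul(Add(c, Add(-40, Mul(-35, c), Mul(-5, Pow(c, 2)))), Pow(Add(-191, c), -1))) = Mul(Rational(-1, 4), Mul(Add(-40, Mul(-34, c), Mul(-5, Pow(c, 2))), Pow(Add(-191, c), -1))) = Mul(Rational(-1, 4), Mul(Pow(Add(-191, c), -1), Add(-40, Mul(-34, c), Mul(-5, Pow(c, 2))))) = Mul(Rational(-1, 4), Pow(Add(-191, c), -1), Add(-40, Mul(-34, c), Mul(-5, Pow(c, 2)))))
Add(d, Mul(-1, Function('F')(U))) = Add(13374, Mul(-1, Mul(Rational(1, 4), Pow(Add(-191, Rational(212, 3)), -1), Add(40, Mul(5, Pow(Rational(212, 3), 2)), Mul(34, Rational(212, 3)))))) = Add(13374, Mul(-1, Mul(Rational(1, 4), Pow(Rational(-361, 3), -1), Add(40, Mul(5, Rational(44944, 9)), Rational(7208, 3))))) = Add(13374, Mul(-1, Mul(Rational(1, 4), Rational(-3, 361), Add(40, Rational(224720, 9), Rational(7208, 3))))) = Add(13374, Mul(-1, Mul(Rational(1, 4), Rational(-3, 361), Rational(246704, 9)))) = Add(13374, Mul(-1, Rational(-61676, 1083))) = Add(13374, Rational(61676, 1083)) = Rational(14545718, 1083)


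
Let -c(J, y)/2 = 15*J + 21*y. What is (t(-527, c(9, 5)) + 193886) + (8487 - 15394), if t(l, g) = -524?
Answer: 186455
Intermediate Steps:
c(J, y) = -42*y - 30*J (c(J, y) = -2*(15*J + 21*y) = -42*y - 30*J)
(t(-527, c(9, 5)) + 193886) + (8487 - 15394) = (-524 + 193886) + (8487 - 15394) = 193362 - 6907 = 186455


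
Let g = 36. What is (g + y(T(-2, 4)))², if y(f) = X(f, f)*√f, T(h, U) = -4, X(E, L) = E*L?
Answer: 272 + 2304*I ≈ 272.0 + 2304.0*I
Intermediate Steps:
y(f) = f^(5/2) (y(f) = (f*f)*√f = f²*√f = f^(5/2))
(g + y(T(-2, 4)))² = (36 + (-4)^(5/2))² = (36 + 32*I)²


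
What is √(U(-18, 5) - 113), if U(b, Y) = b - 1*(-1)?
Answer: I*√130 ≈ 11.402*I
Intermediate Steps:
U(b, Y) = 1 + b (U(b, Y) = b + 1 = 1 + b)
√(U(-18, 5) - 113) = √((1 - 18) - 113) = √(-17 - 113) = √(-130) = I*√130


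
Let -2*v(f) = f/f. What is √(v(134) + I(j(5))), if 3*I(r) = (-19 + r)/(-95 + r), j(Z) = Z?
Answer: 11*I*√30/90 ≈ 0.66944*I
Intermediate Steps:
v(f) = -½ (v(f) = -f/(2*f) = -½*1 = -½)
I(r) = (-19 + r)/(3*(-95 + r)) (I(r) = ((-19 + r)/(-95 + r))/3 = (-19 + r)/(3*(-95 + r)))
√(v(134) + I(j(5))) = √(-½ + (-19 + 5)/(3*(-95 + 5))) = √(-½ + (⅓)*(-14)/(-90)) = √(-½ + (⅓)*(-1/90)*(-14)) = √(-½ + 7/135) = √(-121/270) = 11*I*√30/90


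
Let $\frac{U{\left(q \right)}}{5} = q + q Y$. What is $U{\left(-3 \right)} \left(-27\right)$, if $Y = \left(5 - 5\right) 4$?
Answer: $405$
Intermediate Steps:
$Y = 0$ ($Y = \left(5 - 5\right) 4 = 0 \cdot 4 = 0$)
$U{\left(q \right)} = 5 q$ ($U{\left(q \right)} = 5 \left(q + q 0\right) = 5 \left(q + 0\right) = 5 q$)
$U{\left(-3 \right)} \left(-27\right) = 5 \left(-3\right) \left(-27\right) = \left(-15\right) \left(-27\right) = 405$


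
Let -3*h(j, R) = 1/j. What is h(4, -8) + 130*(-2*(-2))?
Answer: 6239/12 ≈ 519.92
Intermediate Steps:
h(j, R) = -1/(3*j)
h(4, -8) + 130*(-2*(-2)) = -1/3/4 + 130*(-2*(-2)) = -1/3*1/4 + 130*4 = -1/12 + 520 = 6239/12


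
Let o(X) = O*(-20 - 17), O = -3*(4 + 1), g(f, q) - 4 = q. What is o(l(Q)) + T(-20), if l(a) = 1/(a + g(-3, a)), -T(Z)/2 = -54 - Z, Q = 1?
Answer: 623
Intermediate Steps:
g(f, q) = 4 + q
O = -15 (O = -3*5 = -15)
T(Z) = 108 + 2*Z (T(Z) = -2*(-54 - Z) = 108 + 2*Z)
l(a) = 1/(4 + 2*a) (l(a) = 1/(a + (4 + a)) = 1/(4 + 2*a))
o(X) = 555 (o(X) = -15*(-20 - 17) = -15*(-37) = 555)
o(l(Q)) + T(-20) = 555 + (108 + 2*(-20)) = 555 + (108 - 40) = 555 + 68 = 623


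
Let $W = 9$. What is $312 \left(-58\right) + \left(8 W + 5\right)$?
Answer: $-18019$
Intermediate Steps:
$312 \left(-58\right) + \left(8 W + 5\right) = 312 \left(-58\right) + \left(8 \cdot 9 + 5\right) = -18096 + \left(72 + 5\right) = -18096 + 77 = -18019$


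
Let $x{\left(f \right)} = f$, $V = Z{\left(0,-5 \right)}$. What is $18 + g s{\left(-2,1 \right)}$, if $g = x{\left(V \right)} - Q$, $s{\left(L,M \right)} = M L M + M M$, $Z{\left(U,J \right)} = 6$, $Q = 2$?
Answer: $14$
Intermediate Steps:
$V = 6$
$s{\left(L,M \right)} = M^{2} + L M^{2}$ ($s{\left(L,M \right)} = L M M + M^{2} = L M^{2} + M^{2} = M^{2} + L M^{2}$)
$g = 4$ ($g = 6 - 2 = 4$)
$18 + g s{\left(-2,1 \right)} = 18 + 4 \cdot 1^{2} \left(1 - 2\right) = 18 + 4 \cdot 1 \left(-1\right) = 18 + 4 \left(-1\right) = 18 - 4 = 14$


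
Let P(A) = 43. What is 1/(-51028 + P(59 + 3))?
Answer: -1/50985 ≈ -1.9614e-5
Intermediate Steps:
1/(-51028 + P(59 + 3)) = 1/(-51028 + 43) = 1/(-50985) = -1/50985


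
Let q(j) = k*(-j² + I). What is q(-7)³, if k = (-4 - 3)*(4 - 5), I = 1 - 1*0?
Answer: -37933056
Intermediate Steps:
I = 1 (I = 1 + 0 = 1)
k = 7 (k = -7*(-1) = 7)
q(j) = 7 - 7*j² (q(j) = 7*(-j² + 1) = 7*(1 - j²) = 7 - 7*j²)
q(-7)³ = (7 - 7*(-7)²)³ = (7 - 7*49)³ = (7 - 343)³ = (-336)³ = -37933056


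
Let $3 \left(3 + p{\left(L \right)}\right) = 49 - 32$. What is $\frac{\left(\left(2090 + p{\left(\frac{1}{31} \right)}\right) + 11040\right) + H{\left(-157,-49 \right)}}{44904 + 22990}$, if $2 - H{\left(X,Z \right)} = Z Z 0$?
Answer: $\frac{19702}{101841} \approx 0.19346$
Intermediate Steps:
$H{\left(X,Z \right)} = 2$ ($H{\left(X,Z \right)} = 2 - Z Z 0 = 2 - Z^{2} \cdot 0 = 2 - 0 = 2 + 0 = 2$)
$p{\left(L \right)} = \frac{8}{3}$ ($p{\left(L \right)} = -3 + \frac{49 - 32}{3} = -3 + \frac{1}{3} \cdot 17 = -3 + \frac{17}{3} = \frac{8}{3}$)
$\frac{\left(\left(2090 + p{\left(\frac{1}{31} \right)}\right) + 11040\right) + H{\left(-157,-49 \right)}}{44904 + 22990} = \frac{\left(\left(2090 + \frac{8}{3}\right) + 11040\right) + 2}{44904 + 22990} = \frac{\left(\frac{6278}{3} + 11040\right) + 2}{67894} = \left(\frac{39398}{3} + 2\right) \frac{1}{67894} = \frac{39404}{3} \cdot \frac{1}{67894} = \frac{19702}{101841}$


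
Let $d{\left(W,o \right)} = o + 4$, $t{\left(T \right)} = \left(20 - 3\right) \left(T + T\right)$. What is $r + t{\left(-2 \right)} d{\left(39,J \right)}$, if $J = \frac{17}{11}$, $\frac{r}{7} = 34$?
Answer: $- \frac{1530}{11} \approx -139.09$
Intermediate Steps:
$r = 238$ ($r = 7 \cdot 34 = 238$)
$J = \frac{17}{11}$ ($J = 17 \cdot \frac{1}{11} = \frac{17}{11} \approx 1.5455$)
$t{\left(T \right)} = 34 T$ ($t{\left(T \right)} = 17 \cdot 2 T = 34 T$)
$d{\left(W,o \right)} = 4 + o$
$r + t{\left(-2 \right)} d{\left(39,J \right)} = 238 + 34 \left(-2\right) \left(4 + \frac{17}{11}\right) = 238 - \frac{4148}{11} = - \frac{1530}{11}$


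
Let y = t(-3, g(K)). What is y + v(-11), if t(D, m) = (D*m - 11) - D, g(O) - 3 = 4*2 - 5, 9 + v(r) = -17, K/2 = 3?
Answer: -52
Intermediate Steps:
K = 6 (K = 2*3 = 6)
v(r) = -26 (v(r) = -9 - 17 = -26)
g(O) = 6 (g(O) = 3 + (4*2 - 5) = 3 + (8 - 5) = 3 + 3 = 6)
t(D, m) = -11 - D + D*m (t(D, m) = (-11 + D*m) - D = -11 - D + D*m)
y = -26 (y = -11 - 1*(-3) - 3*6 = -11 + 3 - 18 = -26)
y + v(-11) = -26 - 26 = -52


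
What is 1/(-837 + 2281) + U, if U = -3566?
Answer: -5149303/1444 ≈ -3566.0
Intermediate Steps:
1/(-837 + 2281) + U = 1/(-837 + 2281) - 3566 = 1/1444 - 3566 = -5149303/1444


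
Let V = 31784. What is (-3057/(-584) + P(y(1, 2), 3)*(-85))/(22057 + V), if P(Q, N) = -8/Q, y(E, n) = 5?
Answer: 82481/31443144 ≈ 0.0026232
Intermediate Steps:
(-3057/(-584) + P(y(1, 2), 3)*(-85))/(22057 + V) = (-3057/(-584) - 8/5*(-85))/(22057 + 31784) = (-3057*(-1/584) - 8*⅕*(-85))/53841 = (3057/584 - 8/5*(-85))*(1/53841) = (3057/584 + 136)*(1/53841) = (82481/584)*(1/53841) = 82481/31443144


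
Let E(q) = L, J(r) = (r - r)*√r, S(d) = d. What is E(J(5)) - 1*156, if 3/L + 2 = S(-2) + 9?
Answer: -777/5 ≈ -155.40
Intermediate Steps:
J(r) = 0 (J(r) = 0*√r = 0)
L = ⅗ (L = 3/(-2 + (-2 + 9)) = 3/(-2 + 7) = 3/5 = 3*(⅕) = ⅗ ≈ 0.60000)
E(q) = ⅗
E(J(5)) - 1*156 = ⅗ - 1*156 = ⅗ - 156 = -777/5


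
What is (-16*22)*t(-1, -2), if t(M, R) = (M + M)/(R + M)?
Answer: -704/3 ≈ -234.67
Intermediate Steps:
t(M, R) = 2*M/(M + R) (t(M, R) = (2*M)/(M + R) = 2*M/(M + R))
(-16*22)*t(-1, -2) = (-16*22)*(2*(-1)/(-1 - 2)) = -704*(-1)/(-3) = -704*(-1)*(-1)/3 = -352*2/3 = -704/3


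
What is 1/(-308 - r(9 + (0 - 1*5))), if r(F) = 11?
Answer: -1/319 ≈ -0.0031348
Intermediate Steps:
1/(-308 - r(9 + (0 - 1*5))) = 1/(-308 - 1*11) = 1/(-308 - 11) = 1/(-319) = -1/319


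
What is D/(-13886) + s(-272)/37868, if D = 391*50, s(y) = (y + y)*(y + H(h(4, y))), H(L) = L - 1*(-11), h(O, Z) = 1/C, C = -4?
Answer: 154144865/65729381 ≈ 2.3451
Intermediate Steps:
h(O, Z) = -1/4 (h(O, Z) = 1/(-4) = -1/4)
H(L) = 11 + L (H(L) = L + 11 = 11 + L)
s(y) = 2*y*(43/4 + y) (s(y) = (y + y)*(y + (11 - 1/4)) = (2*y)*(y + 43/4) = (2*y)*(43/4 + y) = 2*y*(43/4 + y))
D = 19550
D/(-13886) + s(-272)/37868 = 19550/(-13886) + ((1/2)*(-272)*(43 + 4*(-272)))/37868 = 19550*(-1/13886) + ((1/2)*(-272)*(43 - 1088))*(1/37868) = -9775/6943 + ((1/2)*(-272)*(-1045))*(1/37868) = -9775/6943 + 142120*(1/37868) = -9775/6943 + 35530/9467 = 154144865/65729381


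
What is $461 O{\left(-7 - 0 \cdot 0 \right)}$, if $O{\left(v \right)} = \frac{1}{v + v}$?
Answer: $- \frac{461}{14} \approx -32.929$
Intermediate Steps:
$O{\left(v \right)} = \frac{1}{2 v}$
$461 O{\left(-7 - 0 \cdot 0 \right)} = 461 \frac{1}{2 \left(-7 - 0 \cdot 0\right)} = 461 \frac{1}{2 \left(-7 - 0\right)} = 461 \frac{1}{2 \left(-7 + 0\right)} = 461 \frac{1}{2 \left(-7\right)} = 461 \cdot \frac{1}{2} \left(- \frac{1}{7}\right) = 461 \left(- \frac{1}{14}\right) = - \frac{461}{14}$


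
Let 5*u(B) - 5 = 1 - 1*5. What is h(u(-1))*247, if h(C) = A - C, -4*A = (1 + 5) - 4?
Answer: -1729/10 ≈ -172.90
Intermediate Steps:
u(B) = ⅕ (u(B) = 1 + (1 - 1*5)/5 = 1 + (1 - 5)/5 = 1 + (⅕)*(-4) = 1 - ⅘ = ⅕)
A = -½ (A = -((1 + 5) - 4)/4 = -(6 - 4)/4 = -¼*2 = -½ ≈ -0.50000)
h(C) = -½ - C
h(u(-1))*247 = (-½ - 1*⅕)*247 = (-½ - ⅕)*247 = -7/10*247 = -1729/10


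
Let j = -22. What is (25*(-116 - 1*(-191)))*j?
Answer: -41250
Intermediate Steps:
(25*(-116 - 1*(-191)))*j = (25*(-116 - 1*(-191)))*(-22) = (25*(-116 + 191))*(-22) = (25*75)*(-22) = 1875*(-22) = -41250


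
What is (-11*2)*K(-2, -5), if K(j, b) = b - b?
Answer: 0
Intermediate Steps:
K(j, b) = 0
(-11*2)*K(-2, -5) = -11*2*0 = -22*0 = 0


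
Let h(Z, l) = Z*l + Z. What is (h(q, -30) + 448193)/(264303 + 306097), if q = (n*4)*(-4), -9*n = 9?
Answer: 447729/570400 ≈ 0.78494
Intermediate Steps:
n = -1 (n = -⅑*9 = -1)
q = 16 (q = -1*4*(-4) = -4*(-4) = 16)
h(Z, l) = Z + Z*l
(h(q, -30) + 448193)/(264303 + 306097) = (16*(1 - 30) + 448193)/(264303 + 306097) = (16*(-29) + 448193)/570400 = (-464 + 448193)*(1/570400) = 447729*(1/570400) = 447729/570400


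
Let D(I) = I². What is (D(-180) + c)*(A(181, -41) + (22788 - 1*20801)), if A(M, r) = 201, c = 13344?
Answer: 100087872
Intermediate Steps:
(D(-180) + c)*(A(181, -41) + (22788 - 1*20801)) = ((-180)² + 13344)*(201 + (22788 - 1*20801)) = (32400 + 13344)*(201 + (22788 - 20801)) = 45744*(201 + 1987) = 45744*2188 = 100087872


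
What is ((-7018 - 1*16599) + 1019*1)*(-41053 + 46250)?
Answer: -117441806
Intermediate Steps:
((-7018 - 1*16599) + 1019*1)*(-41053 + 46250) = ((-7018 - 16599) + 1019)*5197 = (-23617 + 1019)*5197 = -22598*5197 = -117441806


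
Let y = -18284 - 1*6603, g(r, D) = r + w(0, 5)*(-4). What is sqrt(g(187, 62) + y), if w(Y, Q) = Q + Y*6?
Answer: 4*I*sqrt(1545) ≈ 157.23*I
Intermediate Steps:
w(Y, Q) = Q + 6*Y
g(r, D) = -20 + r (g(r, D) = r + (5 + 6*0)*(-4) = r + (5 + 0)*(-4) = r + 5*(-4) = r - 20 = -20 + r)
y = -24887 (y = -18284 - 6603 = -24887)
sqrt(g(187, 62) + y) = sqrt((-20 + 187) - 24887) = sqrt(167 - 24887) = sqrt(-24720) = 4*I*sqrt(1545)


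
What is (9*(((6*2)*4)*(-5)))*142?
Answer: -306720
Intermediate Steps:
(9*(((6*2)*4)*(-5)))*142 = (9*((12*4)*(-5)))*142 = (9*(48*(-5)))*142 = (9*(-240))*142 = -2160*142 = -306720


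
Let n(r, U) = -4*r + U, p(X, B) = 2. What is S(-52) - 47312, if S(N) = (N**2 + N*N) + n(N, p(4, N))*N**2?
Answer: 525936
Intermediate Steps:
n(r, U) = U - 4*r
S(N) = 2*N**2 + N**2*(2 - 4*N) (S(N) = (N**2 + N*N) + (2 - 4*N)*N**2 = (N**2 + N**2) + N**2*(2 - 4*N) = 2*N**2 + N**2*(2 - 4*N))
S(-52) - 47312 = 4*(-52)**2*(1 - 1*(-52)) - 47312 = 4*2704*(1 + 52) - 47312 = 4*2704*53 - 47312 = 573248 - 47312 = 525936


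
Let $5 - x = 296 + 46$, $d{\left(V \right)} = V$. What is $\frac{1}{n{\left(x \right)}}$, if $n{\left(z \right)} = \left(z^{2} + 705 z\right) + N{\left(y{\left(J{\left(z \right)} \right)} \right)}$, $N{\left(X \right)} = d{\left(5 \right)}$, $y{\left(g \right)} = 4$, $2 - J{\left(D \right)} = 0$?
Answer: $- \frac{1}{124011} \approx -8.0638 \cdot 10^{-6}$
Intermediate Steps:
$J{\left(D \right)} = 2$ ($J{\left(D \right)} = 2 - 0 = 2 + 0 = 2$)
$N{\left(X \right)} = 5$
$x = -337$ ($x = 5 - \left(296 + 46\right) = 5 - 342 = -337$)
$n{\left(z \right)} = 5 + z^{2} + 705 z$ ($n{\left(z \right)} = \left(z^{2} + 705 z\right) + 5 = 5 + z^{2} + 705 z$)
$\frac{1}{n{\left(x \right)}} = \frac{1}{5 + \left(-337\right)^{2} + 705 \left(-337\right)} = \frac{1}{5 + 113569 - 237585} = \frac{1}{-124011} = - \frac{1}{124011}$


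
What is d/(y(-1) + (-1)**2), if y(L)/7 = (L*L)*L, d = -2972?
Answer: 1486/3 ≈ 495.33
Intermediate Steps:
y(L) = 7*L**3 (y(L) = 7*((L*L)*L) = 7*(L**2*L) = 7*L**3)
d/(y(-1) + (-1)**2) = -2972/(7*(-1)**3 + (-1)**2) = -2972/(7*(-1) + 1) = -2972/(-7 + 1) = -2972/(-6) = -1/6*(-2972) = 1486/3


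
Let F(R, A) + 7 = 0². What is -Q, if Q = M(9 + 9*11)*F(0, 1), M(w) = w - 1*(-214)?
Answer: 2254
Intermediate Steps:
F(R, A) = -7 (F(R, A) = -7 + 0² = -7 + 0 = -7)
M(w) = 214 + w (M(w) = w + 214 = 214 + w)
Q = -2254 (Q = (214 + (9 + 9*11))*(-7) = (214 + (9 + 99))*(-7) = (214 + 108)*(-7) = 322*(-7) = -2254)
-Q = -1*(-2254) = 2254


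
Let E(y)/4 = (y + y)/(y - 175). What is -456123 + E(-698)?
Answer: -398189795/873 ≈ -4.5612e+5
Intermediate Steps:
E(y) = 8*y/(-175 + y) (E(y) = 4*((y + y)/(y - 175)) = 4*((2*y)/(-175 + y)) = 4*(2*y/(-175 + y)) = 8*y/(-175 + y))
-456123 + E(-698) = -456123 + 8*(-698)/(-175 - 698) = -456123 + 8*(-698)/(-873) = -456123 + 8*(-698)*(-1/873) = -456123 + 5584/873 = -398189795/873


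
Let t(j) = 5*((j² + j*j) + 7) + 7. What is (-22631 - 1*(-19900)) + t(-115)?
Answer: 129561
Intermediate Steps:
t(j) = 42 + 10*j² (t(j) = 5*((j² + j²) + 7) + 7 = 5*(2*j² + 7) + 7 = 5*(7 + 2*j²) + 7 = (35 + 10*j²) + 7 = 42 + 10*j²)
(-22631 - 1*(-19900)) + t(-115) = (-22631 - 1*(-19900)) + (42 + 10*(-115)²) = (-22631 + 19900) + (42 + 10*13225) = -2731 + (42 + 132250) = -2731 + 132292 = 129561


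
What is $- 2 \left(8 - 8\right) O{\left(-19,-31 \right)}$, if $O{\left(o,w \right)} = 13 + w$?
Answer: $0$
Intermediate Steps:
$- 2 \left(8 - 8\right) O{\left(-19,-31 \right)} = - 2 \left(8 - 8\right) \left(13 - 31\right) = \left(-2\right) 0 \left(-18\right) = 0 \left(-18\right) = 0$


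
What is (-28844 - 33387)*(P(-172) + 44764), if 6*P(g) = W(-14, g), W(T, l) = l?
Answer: -8351773586/3 ≈ -2.7839e+9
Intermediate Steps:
P(g) = g/6
(-28844 - 33387)*(P(-172) + 44764) = (-28844 - 33387)*((⅙)*(-172) + 44764) = -62231*(-86/3 + 44764) = -62231*134206/3 = -8351773586/3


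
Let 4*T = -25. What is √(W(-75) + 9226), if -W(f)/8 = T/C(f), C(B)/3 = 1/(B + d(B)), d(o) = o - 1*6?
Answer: √6626 ≈ 81.400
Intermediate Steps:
T = -25/4 (T = (¼)*(-25) = -25/4 ≈ -6.2500)
d(o) = -6 + o (d(o) = o - 6 = -6 + o)
C(B) = 3/(-6 + 2*B) (C(B) = 3/(B + (-6 + B)) = 3/(-6 + 2*B))
W(f) = -100 + 100*f/3 (W(f) = -(-50)/(3/(2*(-3 + f))) = -(-50)*(-2 + 2*f/3) = -8*(25/2 - 25*f/6) = -100 + 100*f/3)
√(W(-75) + 9226) = √((-100 + (100/3)*(-75)) + 9226) = √((-100 - 2500) + 9226) = √(-2600 + 9226) = √6626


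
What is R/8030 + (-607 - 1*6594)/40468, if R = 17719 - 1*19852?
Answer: -72071137/162479020 ≈ -0.44357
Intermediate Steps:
R = -2133 (R = 17719 - 19852 = -2133)
R/8030 + (-607 - 1*6594)/40468 = -2133/8030 + (-607 - 1*6594)/40468 = -2133*1/8030 + (-607 - 6594)*(1/40468) = -2133/8030 - 7201*1/40468 = -2133/8030 - 7201/40468 = -72071137/162479020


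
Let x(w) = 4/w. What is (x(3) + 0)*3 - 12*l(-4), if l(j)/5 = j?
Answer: 244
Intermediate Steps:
l(j) = 5*j
(x(3) + 0)*3 - 12*l(-4) = (4/3 + 0)*3 - 60*(-4) = (4*(⅓) + 0)*3 - 12*(-20) = (4/3 + 0)*3 + 240 = (4/3)*3 + 240 = 4 + 240 = 244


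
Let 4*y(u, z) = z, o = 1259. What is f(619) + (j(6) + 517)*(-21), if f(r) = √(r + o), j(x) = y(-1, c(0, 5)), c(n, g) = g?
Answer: -43533/4 + √1878 ≈ -10840.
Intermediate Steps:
y(u, z) = z/4
j(x) = 5/4 (j(x) = (¼)*5 = 5/4)
f(r) = √(1259 + r) (f(r) = √(r + 1259) = √(1259 + r))
f(619) + (j(6) + 517)*(-21) = √(1259 + 619) + (5/4 + 517)*(-21) = √1878 + (2073/4)*(-21) = √1878 - 43533/4 = -43533/4 + √1878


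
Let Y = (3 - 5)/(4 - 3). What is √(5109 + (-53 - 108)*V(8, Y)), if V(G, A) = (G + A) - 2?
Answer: √4465 ≈ 66.821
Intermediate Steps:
Y = -2 (Y = -2/1 = -2*1 = -2)
V(G, A) = -2 + A + G (V(G, A) = (A + G) - 2 = -2 + A + G)
√(5109 + (-53 - 108)*V(8, Y)) = √(5109 + (-53 - 108)*(-2 - 2 + 8)) = √(5109 - 161*4) = √(5109 - 644) = √4465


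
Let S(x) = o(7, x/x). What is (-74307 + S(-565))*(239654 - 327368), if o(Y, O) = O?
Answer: 6517676484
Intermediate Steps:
S(x) = 1 (S(x) = x/x = 1)
(-74307 + S(-565))*(239654 - 327368) = (-74307 + 1)*(239654 - 327368) = -74306*(-87714) = 6517676484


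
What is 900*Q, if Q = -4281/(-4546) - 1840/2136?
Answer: 14617050/202297 ≈ 72.255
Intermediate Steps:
Q = 97447/1213782 (Q = -4281*(-1/4546) - 1840*1/2136 = 4281/4546 - 230/267 = 97447/1213782 ≈ 0.080284)
900*Q = 900*(97447/1213782) = 14617050/202297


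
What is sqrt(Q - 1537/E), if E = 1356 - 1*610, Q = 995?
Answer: 7*sqrt(11277282)/746 ≈ 31.511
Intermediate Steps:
E = 746 (E = 1356 - 610 = 746)
sqrt(Q - 1537/E) = sqrt(995 - 1537/746) = sqrt(740733/746) = 7*sqrt(11277282)/746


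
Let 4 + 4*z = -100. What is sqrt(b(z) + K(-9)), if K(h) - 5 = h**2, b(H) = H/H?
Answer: sqrt(87) ≈ 9.3274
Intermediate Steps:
z = -26 (z = -1 + (1/4)*(-100) = -1 - 25 = -26)
b(H) = 1
K(h) = 5 + h**2
sqrt(b(z) + K(-9)) = sqrt(1 + (5 + (-9)**2)) = sqrt(1 + (5 + 81)) = sqrt(1 + 86) = sqrt(87)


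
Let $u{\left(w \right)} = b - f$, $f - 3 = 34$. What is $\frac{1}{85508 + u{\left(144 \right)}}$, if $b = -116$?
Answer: $\frac{1}{85355} \approx 1.1716 \cdot 10^{-5}$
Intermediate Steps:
$f = 37$ ($f = 3 + 34 = 37$)
$u{\left(w \right)} = -153$ ($u{\left(w \right)} = -116 - 37 = -153$)
$\frac{1}{85508 + u{\left(144 \right)}} = \frac{1}{85508 - 153} = \frac{1}{85355}$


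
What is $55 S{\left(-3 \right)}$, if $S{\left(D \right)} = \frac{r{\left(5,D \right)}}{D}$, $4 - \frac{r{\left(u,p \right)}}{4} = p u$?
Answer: $- \frac{4180}{3} \approx -1393.3$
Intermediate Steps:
$r{\left(u,p \right)} = 16 - 4 p u$
$S{\left(D \right)} = \frac{16 - 20 D}{D}$ ($S{\left(D \right)} = \frac{16 - 4 D 5}{D} = \frac{16 - 20 D}{D}$)
$55 S{\left(-3 \right)} = 55 \left(-20 + \frac{16}{-3}\right) = 55 \left(-20 + 16 \left(- \frac{1}{3}\right)\right) = 55 \left(-20 - \frac{16}{3}\right) = 55 \left(- \frac{76}{3}\right) = - \frac{4180}{3}$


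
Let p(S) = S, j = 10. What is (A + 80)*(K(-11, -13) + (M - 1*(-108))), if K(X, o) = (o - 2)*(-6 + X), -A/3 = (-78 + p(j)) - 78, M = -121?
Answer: 125356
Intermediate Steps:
A = 438 (A = -3*((-78 + 10) - 78) = -3*(-68 - 78) = -3*(-146) = 438)
K(X, o) = (-6 + X)*(-2 + o) (K(X, o) = (-2 + o)*(-6 + X) = (-6 + X)*(-2 + o))
(A + 80)*(K(-11, -13) + (M - 1*(-108))) = (438 + 80)*((12 - 6*(-13) - 2*(-11) - 11*(-13)) + (-121 - 1*(-108))) = 518*((12 + 78 + 22 + 143) + (-121 + 108)) = 518*(255 - 13) = 518*242 = 125356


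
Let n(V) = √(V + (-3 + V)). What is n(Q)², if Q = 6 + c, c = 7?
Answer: 23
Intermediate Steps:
Q = 13 (Q = 6 + 7 = 13)
n(V) = √(-3 + 2*V)
n(Q)² = (√(-3 + 2*13))² = (√(-3 + 26))² = (√23)² = 23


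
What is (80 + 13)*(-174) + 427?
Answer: -15755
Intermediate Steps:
(80 + 13)*(-174) + 427 = 93*(-174) + 427 = -16182 + 427 = -15755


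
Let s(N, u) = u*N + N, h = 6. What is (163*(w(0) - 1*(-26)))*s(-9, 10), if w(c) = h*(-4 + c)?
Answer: -32274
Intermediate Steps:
s(N, u) = N + N*u (s(N, u) = N*u + N = N + N*u)
w(c) = -24 + 6*c (w(c) = 6*(-4 + c) = -24 + 6*c)
(163*(w(0) - 1*(-26)))*s(-9, 10) = (163*((-24 + 6*0) - 1*(-26)))*(-9*(1 + 10)) = (163*((-24 + 0) + 26))*(-9*11) = (163*(-24 + 26))*(-99) = (163*2)*(-99) = 326*(-99) = -32274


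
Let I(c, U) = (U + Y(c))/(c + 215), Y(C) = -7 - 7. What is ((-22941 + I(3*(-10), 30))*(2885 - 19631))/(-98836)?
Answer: -35535589737/9142330 ≈ -3886.9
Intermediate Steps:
Y(C) = -14
I(c, U) = (-14 + U)/(215 + c) (I(c, U) = (U - 14)/(c + 215) = (-14 + U)/(215 + c))
((-22941 + I(3*(-10), 30))*(2885 - 19631))/(-98836) = ((-22941 + (-14 + 30)/(215 + 3*(-10)))*(2885 - 19631))/(-98836) = ((-22941 + 16/(215 - 30))*(-16746))*(-1/98836) = ((-22941 + 16/185)*(-16746))*(-1/98836) = -4244069/185*(-16746)*(-1/98836) = (71071179474/185)*(-1/98836) = -35535589737/9142330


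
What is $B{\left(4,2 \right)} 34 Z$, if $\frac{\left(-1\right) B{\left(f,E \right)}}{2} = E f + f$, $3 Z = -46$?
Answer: $12512$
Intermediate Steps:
$Z = - \frac{46}{3}$ ($Z = \frac{1}{3} \left(-46\right) = - \frac{46}{3} \approx -15.333$)
$B{\left(f,E \right)} = - 2 f - 2 E f$ ($B{\left(f,E \right)} = - 2 \left(E f + f\right) = - 2 \left(f + E f\right) = - 2 f - 2 E f$)
$B{\left(4,2 \right)} 34 Z = \left(-2\right) 4 \left(1 + 2\right) 34 \left(- \frac{46}{3}\right) = \left(-2\right) 4 \cdot 3 \cdot 34 \left(- \frac{46}{3}\right) = \left(-24\right) 34 \left(- \frac{46}{3}\right) = \left(-816\right) \left(- \frac{46}{3}\right) = 12512$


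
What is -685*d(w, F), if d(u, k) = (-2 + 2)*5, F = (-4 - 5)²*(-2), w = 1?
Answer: 0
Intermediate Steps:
F = -162 (F = (-9)²*(-2) = 81*(-2) = -162)
d(u, k) = 0 (d(u, k) = 0*5 = 0)
-685*d(w, F) = -685*0 = 0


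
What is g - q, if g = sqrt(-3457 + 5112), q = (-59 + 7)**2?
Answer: -2704 + sqrt(1655) ≈ -2663.3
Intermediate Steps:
q = 2704 (q = (-52)**2 = 2704)
g = sqrt(1655) ≈ 40.682
g - q = sqrt(1655) - 1*2704 = sqrt(1655) - 2704 = -2704 + sqrt(1655)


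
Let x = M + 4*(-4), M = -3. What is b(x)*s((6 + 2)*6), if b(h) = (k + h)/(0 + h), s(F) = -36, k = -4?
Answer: -828/19 ≈ -43.579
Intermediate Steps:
x = -19 (x = -3 + 4*(-4) = -3 - 16 = -19)
b(h) = (-4 + h)/h (b(h) = (-4 + h)/(0 + h) = (-4 + h)/h)
b(x)*s((6 + 2)*6) = ((-4 - 19)/(-19))*(-36) = -1/19*(-23)*(-36) = (23/19)*(-36) = -828/19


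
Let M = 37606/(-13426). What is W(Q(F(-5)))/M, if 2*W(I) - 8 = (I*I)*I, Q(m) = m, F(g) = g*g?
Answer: -104944329/37606 ≈ -2790.6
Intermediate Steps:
F(g) = g²
M = -18803/6713 (M = 37606*(-1/13426) = -18803/6713 ≈ -2.8010)
W(I) = 4 + I³/2 (W(I) = 4 + ((I*I)*I)/2 = 4 + (I²*I)/2 = 4 + I³/2)
W(Q(F(-5)))/M = (4 + ((-5)²)³/2)/(-18803/6713) = (4 + (½)*25³)*(-6713/18803) = (4 + (½)*15625)*(-6713/18803) = (4 + 15625/2)*(-6713/18803) = (15633/2)*(-6713/18803) = -104944329/37606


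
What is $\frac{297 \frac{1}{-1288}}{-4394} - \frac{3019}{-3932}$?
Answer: $\frac{4271778443}{5563260976} \approx 0.76785$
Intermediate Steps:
$\frac{297 \frac{1}{-1288}}{-4394} - \frac{3019}{-3932} = 297 \left(- \frac{1}{1288}\right) \left(- \frac{1}{4394}\right) - - \frac{3019}{3932} = \left(- \frac{297}{1288}\right) \left(- \frac{1}{4394}\right) + \frac{3019}{3932} = \frac{297}{5659472} + \frac{3019}{3932} = \frac{4271778443}{5563260976}$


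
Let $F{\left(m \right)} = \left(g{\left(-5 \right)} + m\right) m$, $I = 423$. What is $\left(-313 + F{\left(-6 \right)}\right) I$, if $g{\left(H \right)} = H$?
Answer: $-104481$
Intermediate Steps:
$F{\left(m \right)} = m \left(-5 + m\right)$ ($F{\left(m \right)} = \left(-5 + m\right) m = m \left(-5 + m\right)$)
$\left(-313 + F{\left(-6 \right)}\right) I = \left(-313 - 6 \left(-5 - 6\right)\right) 423 = \left(-313 - -66\right) 423 = \left(-313 + 66\right) 423 = \left(-247\right) 423 = -104481$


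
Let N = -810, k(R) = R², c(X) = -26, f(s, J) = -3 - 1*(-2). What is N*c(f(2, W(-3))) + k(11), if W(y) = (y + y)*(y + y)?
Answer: 21181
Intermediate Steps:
W(y) = 4*y² (W(y) = (2*y)*(2*y) = 4*y²)
f(s, J) = -1 (f(s, J) = -3 + 2 = -1)
N*c(f(2, W(-3))) + k(11) = -810*(-26) + 11² = 21060 + 121 = 21181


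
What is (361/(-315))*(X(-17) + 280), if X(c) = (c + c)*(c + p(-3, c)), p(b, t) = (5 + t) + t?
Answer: -665684/315 ≈ -2113.3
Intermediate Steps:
p(b, t) = 5 + 2*t
X(c) = 2*c*(5 + 3*c) (X(c) = (c + c)*(c + (5 + 2*c)) = (2*c)*(5 + 3*c) = 2*c*(5 + 3*c))
(361/(-315))*(X(-17) + 280) = (361/(-315))*(2*(-17)*(5 + 3*(-17)) + 280) = (361*(-1/315))*(2*(-17)*(5 - 51) + 280) = -361*(2*(-17)*(-46) + 280)/315 = -361*(1564 + 280)/315 = -361/315*1844 = -665684/315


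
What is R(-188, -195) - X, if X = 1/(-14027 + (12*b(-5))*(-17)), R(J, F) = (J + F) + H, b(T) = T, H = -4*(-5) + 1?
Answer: -4708533/13007 ≈ -362.00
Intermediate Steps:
H = 21 (H = 20 + 1 = 21)
R(J, F) = 21 + F + J (R(J, F) = (J + F) + 21 = (F + J) + 21 = 21 + F + J)
X = -1/13007 (X = 1/(-14027 + (12*(-5))*(-17)) = 1/(-14027 - 60*(-17)) = 1/(-14027 + 1020) = 1/(-13007) = -1/13007 ≈ -7.6882e-5)
R(-188, -195) - X = (21 - 195 - 188) - 1*(-1/13007) = -362 + 1/13007 = -4708533/13007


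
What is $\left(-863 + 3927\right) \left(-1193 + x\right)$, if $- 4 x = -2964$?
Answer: $-1384928$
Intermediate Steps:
$x = 741$ ($x = \left(- \frac{1}{4}\right) \left(-2964\right) = 741$)
$\left(-863 + 3927\right) \left(-1193 + x\right) = \left(-863 + 3927\right) \left(-1193 + 741\right) = 3064 \left(-452\right) = -1384928$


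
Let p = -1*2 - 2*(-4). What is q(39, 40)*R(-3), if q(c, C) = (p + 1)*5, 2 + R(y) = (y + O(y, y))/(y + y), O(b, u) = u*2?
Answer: -35/2 ≈ -17.500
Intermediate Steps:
O(b, u) = 2*u
R(y) = -½ (R(y) = -2 + (y + 2*y)/(y + y) = -2 + (3*y)/((2*y)) = -2 + (3*y)*(1/(2*y)) = -2 + 3/2 = -½)
p = 6 (p = -2 + 8 = 6)
q(c, C) = 35 (q(c, C) = (6 + 1)*5 = 7*5 = 35)
q(39, 40)*R(-3) = 35*(-½) = -35/2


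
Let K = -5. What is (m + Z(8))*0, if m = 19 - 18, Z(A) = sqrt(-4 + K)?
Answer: 0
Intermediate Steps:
Z(A) = 3*I (Z(A) = sqrt(-4 - 5) = sqrt(-9) = 3*I)
m = 1
(m + Z(8))*0 = (1 + 3*I)*0 = 0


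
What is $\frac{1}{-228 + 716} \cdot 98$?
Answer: $\frac{49}{244} \approx 0.20082$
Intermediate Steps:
$\frac{1}{-228 + 716} \cdot 98 = \frac{1}{488} \cdot 98 = \frac{49}{244}$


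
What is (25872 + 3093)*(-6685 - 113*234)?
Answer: -959523555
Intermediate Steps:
(25872 + 3093)*(-6685 - 113*234) = 28965*(-6685 - 26442) = 28965*(-33127) = -959523555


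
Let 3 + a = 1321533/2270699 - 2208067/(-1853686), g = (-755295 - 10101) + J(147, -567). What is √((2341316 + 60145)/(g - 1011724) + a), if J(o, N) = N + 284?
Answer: I*√144289750693918950711625126457533645514/7481378848622823142 ≈ 1.6056*I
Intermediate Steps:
J(o, N) = 284 + N
g = -765679 (g = (-755295 - 10101) + (284 - 567) = -765396 - 283 = -765679)
a = -5163926090071/4209162946514 (a = -3 + (1321533/2270699 - 2208067/(-1853686)) = -3 + (1321533*(1/2270699) - 2208067*(-1/1853686)) = -3 + (1321533/2270699 + 2208067/1853686) = -3 + 7463562749471/4209162946514 = -5163926090071/4209162946514 ≈ -1.2268)
√((2341316 + 60145)/(g - 1011724) + a) = √((2341316 + 60145)/(-765679 - 1011724) - 5163926090071/4209162946514) = √(2401461/(-1777403) - 5163926090071/4209162946514) = √(2401461*(-1/1777403) - 5163926090071/4209162946514) = √(-2401461/1777403 - 5163926090071/4209162946514) = √(-19286518382968922567/7481378848622823142) = I*√144289750693918950711625126457533645514/7481378848622823142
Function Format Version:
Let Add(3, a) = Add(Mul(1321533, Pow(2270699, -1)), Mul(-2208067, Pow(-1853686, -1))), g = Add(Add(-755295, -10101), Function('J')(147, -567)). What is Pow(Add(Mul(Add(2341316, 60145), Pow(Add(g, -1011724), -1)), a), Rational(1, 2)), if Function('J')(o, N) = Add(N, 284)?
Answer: Mul(Rational(1, 7481378848622823142), I, Pow(144289750693918950711625126457533645514, Rational(1, 2))) ≈ Mul(1.6056, I)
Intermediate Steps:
Function('J')(o, N) = Add(284, N)
g = -765679 (g = Add(Add(-755295, -10101), Add(284, -567)) = Add(-765396, -283) = -765679)
a = Rational(-5163926090071, 4209162946514) (a = Add(-3, Add(Mul(1321533, Pow(2270699, -1)), Mul(-2208067, Pow(-1853686, -1)))) = Add(-3, Add(Mul(1321533, Rational(1, 2270699)), Mul(-2208067, Rational(-1, 1853686)))) = Add(-3, Add(Rational(1321533, 2270699), Rational(2208067, 1853686))) = Add(-3, Rational(7463562749471, 4209162946514)) = Rational(-5163926090071, 4209162946514) ≈ -1.2268)
Pow(Add(Mul(Add(2341316, 60145), Pow(Add(g, -1011724), -1)), a), Rational(1, 2)) = Pow(Add(Mul(Add(2341316, 60145), Pow(Add(-765679, -1011724), -1)), Rational(-5163926090071, 4209162946514)), Rational(1, 2)) = Pow(Add(Mul(2401461, Pow(-1777403, -1)), Rational(-5163926090071, 4209162946514)), Rational(1, 2)) = Pow(Add(Mul(2401461, Rational(-1, 1777403)), Rational(-5163926090071, 4209162946514)), Rational(1, 2)) = Pow(Add(Rational(-2401461, 1777403), Rational(-5163926090071, 4209162946514)), Rational(1, 2)) = Pow(Rational(-19286518382968922567, 7481378848622823142), Rational(1, 2)) = Mul(Rational(1, 7481378848622823142), I, Pow(144289750693918950711625126457533645514, Rational(1, 2)))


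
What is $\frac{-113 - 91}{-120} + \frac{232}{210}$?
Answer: $\frac{589}{210} \approx 2.8048$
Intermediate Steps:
$\frac{-113 - 91}{-120} + \frac{232}{210} = \left(-113 - 91\right) \left(- \frac{1}{120}\right) + 232 \cdot \frac{1}{210} = \left(-204\right) \left(- \frac{1}{120}\right) + \frac{116}{105} = \frac{17}{10} + \frac{116}{105} = \frac{589}{210}$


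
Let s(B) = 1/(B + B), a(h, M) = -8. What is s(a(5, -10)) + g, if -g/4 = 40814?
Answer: -2612097/16 ≈ -1.6326e+5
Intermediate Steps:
g = -163256 (g = -4*40814 = -163256)
s(B) = 1/(2*B)
s(a(5, -10)) + g = (1/2)/(-8) - 163256 = (1/2)*(-1/8) - 163256 = -1/16 - 163256 = -2612097/16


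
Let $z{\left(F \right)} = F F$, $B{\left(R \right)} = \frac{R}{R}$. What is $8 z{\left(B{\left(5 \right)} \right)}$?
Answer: $8$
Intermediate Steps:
$B{\left(R \right)} = 1$
$z{\left(F \right)} = F^{2}$
$8 z{\left(B{\left(5 \right)} \right)} = 8 \cdot 1^{2} = 8 \cdot 1 = 8$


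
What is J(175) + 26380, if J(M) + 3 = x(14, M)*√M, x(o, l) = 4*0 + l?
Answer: 26377 + 875*√7 ≈ 28692.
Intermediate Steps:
x(o, l) = l (x(o, l) = 0 + l = l)
J(M) = -3 + M^(3/2) (J(M) = -3 + M*√M = -3 + M^(3/2))
J(175) + 26380 = (-3 + 175^(3/2)) + 26380 = (-3 + 875*√7) + 26380 = 26377 + 875*√7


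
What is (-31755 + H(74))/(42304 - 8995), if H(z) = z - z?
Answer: -10585/11103 ≈ -0.95335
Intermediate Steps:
H(z) = 0
(-31755 + H(74))/(42304 - 8995) = (-31755 + 0)/(42304 - 8995) = -31755/33309 = -31755*1/33309 = -10585/11103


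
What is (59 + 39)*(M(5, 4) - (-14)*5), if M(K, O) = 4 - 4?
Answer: 6860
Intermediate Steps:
M(K, O) = 0
(59 + 39)*(M(5, 4) - (-14)*5) = (59 + 39)*(0 - (-14)*5) = 98*(0 - 1*(-70)) = 98*(0 + 70) = 98*70 = 6860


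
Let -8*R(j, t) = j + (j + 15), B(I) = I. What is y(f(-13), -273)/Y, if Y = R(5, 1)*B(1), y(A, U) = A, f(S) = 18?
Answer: -144/25 ≈ -5.7600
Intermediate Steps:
R(j, t) = -15/8 - j/4 (R(j, t) = -(j + (j + 15))/8 = -(j + (15 + j))/8 = -(15 + 2*j)/8 = -15/8 - j/4)
Y = -25/8 (Y = (-15/8 - 1/4*5)*1 = (-15/8 - 5/4)*1 = -25/8*1 = -25/8 ≈ -3.1250)
y(f(-13), -273)/Y = 18/(-25/8) = 18*(-8/25) = -144/25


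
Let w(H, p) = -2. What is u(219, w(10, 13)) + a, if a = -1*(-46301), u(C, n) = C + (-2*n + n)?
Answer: 46522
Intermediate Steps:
u(C, n) = C - n
a = 46301
u(219, w(10, 13)) + a = (219 - 1*(-2)) + 46301 = (219 + 2) + 46301 = 221 + 46301 = 46522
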